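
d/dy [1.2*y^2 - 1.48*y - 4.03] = 2.4*y - 1.48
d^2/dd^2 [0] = 0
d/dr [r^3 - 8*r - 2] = 3*r^2 - 8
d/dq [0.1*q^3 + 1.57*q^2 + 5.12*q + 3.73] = 0.3*q^2 + 3.14*q + 5.12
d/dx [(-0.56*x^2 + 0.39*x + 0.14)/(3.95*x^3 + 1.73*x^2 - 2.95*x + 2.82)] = (2.212*x^4 - 3.081*x^3 - 0.681699999999999*x^2 - 3.6428*x + 1.5128)/(15.6025*x^6 + 13.667*x^5 - 20.3121*x^4 + 12.071*x^3 + 18.4597*x^2 - 16.638*x + 7.9524)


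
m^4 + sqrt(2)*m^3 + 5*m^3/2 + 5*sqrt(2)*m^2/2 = m^2*(m + 5/2)*(m + sqrt(2))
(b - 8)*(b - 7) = b^2 - 15*b + 56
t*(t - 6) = t^2 - 6*t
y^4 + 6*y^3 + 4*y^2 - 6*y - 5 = (y - 1)*(y + 1)^2*(y + 5)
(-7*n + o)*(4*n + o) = -28*n^2 - 3*n*o + o^2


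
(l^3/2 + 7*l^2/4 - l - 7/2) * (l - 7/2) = l^4/2 - 57*l^2/8 + 49/4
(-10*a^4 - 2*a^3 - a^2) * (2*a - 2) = -20*a^5 + 16*a^4 + 2*a^3 + 2*a^2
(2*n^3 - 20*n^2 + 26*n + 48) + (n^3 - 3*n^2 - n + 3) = 3*n^3 - 23*n^2 + 25*n + 51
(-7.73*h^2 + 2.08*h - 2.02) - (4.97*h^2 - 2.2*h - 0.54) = -12.7*h^2 + 4.28*h - 1.48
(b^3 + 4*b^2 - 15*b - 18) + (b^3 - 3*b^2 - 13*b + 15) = 2*b^3 + b^2 - 28*b - 3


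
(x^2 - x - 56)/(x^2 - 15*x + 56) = (x + 7)/(x - 7)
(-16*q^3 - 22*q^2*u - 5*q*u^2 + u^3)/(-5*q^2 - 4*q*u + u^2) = (16*q^2 + 6*q*u - u^2)/(5*q - u)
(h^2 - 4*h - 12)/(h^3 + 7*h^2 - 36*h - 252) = (h + 2)/(h^2 + 13*h + 42)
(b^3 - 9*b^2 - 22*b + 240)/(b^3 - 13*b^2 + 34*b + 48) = (b + 5)/(b + 1)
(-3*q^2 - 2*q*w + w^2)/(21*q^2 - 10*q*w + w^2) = (-q - w)/(7*q - w)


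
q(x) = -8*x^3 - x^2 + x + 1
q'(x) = -24*x^2 - 2*x + 1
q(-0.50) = 1.25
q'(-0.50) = -4.00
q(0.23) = 1.08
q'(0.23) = -0.73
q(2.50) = -127.75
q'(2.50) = -154.00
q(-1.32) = 16.34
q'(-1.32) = -38.18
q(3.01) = -223.22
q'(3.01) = -222.46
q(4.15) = -583.86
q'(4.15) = -420.64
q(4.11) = -567.19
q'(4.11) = -412.63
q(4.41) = -700.17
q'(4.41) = -474.57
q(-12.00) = 13669.00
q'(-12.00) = -3431.00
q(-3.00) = 205.00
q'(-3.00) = -209.00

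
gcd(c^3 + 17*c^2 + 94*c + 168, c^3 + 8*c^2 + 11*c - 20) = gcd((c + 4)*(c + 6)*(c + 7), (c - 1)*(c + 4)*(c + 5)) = c + 4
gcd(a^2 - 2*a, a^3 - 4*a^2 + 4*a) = a^2 - 2*a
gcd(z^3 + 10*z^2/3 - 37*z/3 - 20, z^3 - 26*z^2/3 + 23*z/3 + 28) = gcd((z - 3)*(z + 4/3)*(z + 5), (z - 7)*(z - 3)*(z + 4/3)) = z^2 - 5*z/3 - 4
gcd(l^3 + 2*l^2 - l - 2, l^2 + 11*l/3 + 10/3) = l + 2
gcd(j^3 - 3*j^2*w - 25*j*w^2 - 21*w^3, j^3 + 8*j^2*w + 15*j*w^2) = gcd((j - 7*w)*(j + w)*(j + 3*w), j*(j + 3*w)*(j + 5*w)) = j + 3*w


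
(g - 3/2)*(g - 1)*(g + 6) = g^3 + 7*g^2/2 - 27*g/2 + 9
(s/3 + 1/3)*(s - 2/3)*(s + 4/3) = s^3/3 + 5*s^2/9 - 2*s/27 - 8/27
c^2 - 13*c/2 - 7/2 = (c - 7)*(c + 1/2)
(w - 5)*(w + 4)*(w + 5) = w^3 + 4*w^2 - 25*w - 100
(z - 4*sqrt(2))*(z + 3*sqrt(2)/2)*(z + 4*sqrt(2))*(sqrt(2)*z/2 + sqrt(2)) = sqrt(2)*z^4/2 + sqrt(2)*z^3 + 3*z^3/2 - 16*sqrt(2)*z^2 + 3*z^2 - 48*z - 32*sqrt(2)*z - 96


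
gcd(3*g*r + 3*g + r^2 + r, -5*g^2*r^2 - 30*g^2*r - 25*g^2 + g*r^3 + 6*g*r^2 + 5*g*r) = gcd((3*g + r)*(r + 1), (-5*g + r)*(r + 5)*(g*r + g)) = r + 1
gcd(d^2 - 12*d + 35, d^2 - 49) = d - 7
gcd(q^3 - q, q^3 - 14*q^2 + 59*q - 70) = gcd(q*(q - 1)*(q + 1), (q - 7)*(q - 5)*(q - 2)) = 1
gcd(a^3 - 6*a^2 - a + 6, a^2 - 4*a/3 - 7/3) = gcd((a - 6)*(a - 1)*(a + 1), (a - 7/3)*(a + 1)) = a + 1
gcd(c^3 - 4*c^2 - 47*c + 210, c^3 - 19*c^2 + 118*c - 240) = c^2 - 11*c + 30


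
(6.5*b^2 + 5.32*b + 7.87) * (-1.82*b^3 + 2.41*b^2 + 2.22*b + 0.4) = -11.83*b^5 + 5.9826*b^4 + 12.9278*b^3 + 33.3771*b^2 + 19.5994*b + 3.148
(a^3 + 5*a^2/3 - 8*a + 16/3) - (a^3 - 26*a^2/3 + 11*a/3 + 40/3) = 31*a^2/3 - 35*a/3 - 8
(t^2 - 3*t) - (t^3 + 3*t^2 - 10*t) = -t^3 - 2*t^2 + 7*t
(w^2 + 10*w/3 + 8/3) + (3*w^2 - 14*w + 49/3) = 4*w^2 - 32*w/3 + 19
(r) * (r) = r^2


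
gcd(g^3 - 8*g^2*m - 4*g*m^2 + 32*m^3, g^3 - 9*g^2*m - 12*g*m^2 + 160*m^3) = g - 8*m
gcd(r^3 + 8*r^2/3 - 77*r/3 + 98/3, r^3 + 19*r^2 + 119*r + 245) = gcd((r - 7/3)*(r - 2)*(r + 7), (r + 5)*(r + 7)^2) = r + 7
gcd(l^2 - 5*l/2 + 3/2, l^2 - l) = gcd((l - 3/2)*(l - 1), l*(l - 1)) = l - 1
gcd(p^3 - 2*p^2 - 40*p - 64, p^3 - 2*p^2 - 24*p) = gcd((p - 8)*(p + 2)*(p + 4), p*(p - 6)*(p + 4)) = p + 4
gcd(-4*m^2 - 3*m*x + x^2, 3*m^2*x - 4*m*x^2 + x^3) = 1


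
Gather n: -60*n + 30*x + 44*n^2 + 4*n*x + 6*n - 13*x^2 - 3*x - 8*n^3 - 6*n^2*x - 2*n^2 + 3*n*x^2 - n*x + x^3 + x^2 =-8*n^3 + n^2*(42 - 6*x) + n*(3*x^2 + 3*x - 54) + x^3 - 12*x^2 + 27*x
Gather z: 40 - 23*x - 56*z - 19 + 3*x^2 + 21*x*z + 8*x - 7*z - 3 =3*x^2 - 15*x + z*(21*x - 63) + 18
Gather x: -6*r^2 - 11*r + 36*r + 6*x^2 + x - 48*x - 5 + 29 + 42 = -6*r^2 + 25*r + 6*x^2 - 47*x + 66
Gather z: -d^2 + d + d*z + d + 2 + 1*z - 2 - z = -d^2 + d*z + 2*d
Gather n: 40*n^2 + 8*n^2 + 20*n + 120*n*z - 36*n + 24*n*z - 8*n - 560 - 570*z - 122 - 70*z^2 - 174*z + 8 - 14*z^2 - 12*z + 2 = 48*n^2 + n*(144*z - 24) - 84*z^2 - 756*z - 672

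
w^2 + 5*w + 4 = (w + 1)*(w + 4)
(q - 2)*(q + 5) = q^2 + 3*q - 10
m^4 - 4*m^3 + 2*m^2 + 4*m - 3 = (m - 3)*(m - 1)^2*(m + 1)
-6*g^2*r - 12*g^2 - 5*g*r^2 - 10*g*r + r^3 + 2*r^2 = (-6*g + r)*(g + r)*(r + 2)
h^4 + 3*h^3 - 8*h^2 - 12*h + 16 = (h - 2)*(h - 1)*(h + 2)*(h + 4)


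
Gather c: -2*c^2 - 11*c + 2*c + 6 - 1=-2*c^2 - 9*c + 5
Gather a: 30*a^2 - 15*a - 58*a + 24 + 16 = 30*a^2 - 73*a + 40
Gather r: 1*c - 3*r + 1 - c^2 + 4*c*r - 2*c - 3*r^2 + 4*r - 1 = -c^2 - c - 3*r^2 + r*(4*c + 1)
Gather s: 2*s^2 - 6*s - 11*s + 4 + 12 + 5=2*s^2 - 17*s + 21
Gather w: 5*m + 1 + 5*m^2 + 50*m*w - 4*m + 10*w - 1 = 5*m^2 + m + w*(50*m + 10)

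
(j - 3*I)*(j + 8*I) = j^2 + 5*I*j + 24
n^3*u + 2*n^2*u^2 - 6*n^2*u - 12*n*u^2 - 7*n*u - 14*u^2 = (n - 7)*(n + 2*u)*(n*u + u)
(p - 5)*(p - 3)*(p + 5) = p^3 - 3*p^2 - 25*p + 75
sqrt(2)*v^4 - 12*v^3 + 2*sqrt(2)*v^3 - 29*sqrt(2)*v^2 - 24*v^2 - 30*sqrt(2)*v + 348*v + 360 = (v - 5)*(v + 6)*(v - 6*sqrt(2))*(sqrt(2)*v + sqrt(2))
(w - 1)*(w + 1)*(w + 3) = w^3 + 3*w^2 - w - 3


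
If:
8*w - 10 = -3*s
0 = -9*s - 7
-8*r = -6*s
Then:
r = -7/12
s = -7/9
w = 37/24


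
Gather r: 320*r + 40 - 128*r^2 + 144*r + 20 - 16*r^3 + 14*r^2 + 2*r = -16*r^3 - 114*r^2 + 466*r + 60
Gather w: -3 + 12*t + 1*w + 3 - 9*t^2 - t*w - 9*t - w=-9*t^2 - t*w + 3*t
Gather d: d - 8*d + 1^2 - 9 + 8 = -7*d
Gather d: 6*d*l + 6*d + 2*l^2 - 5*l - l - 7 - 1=d*(6*l + 6) + 2*l^2 - 6*l - 8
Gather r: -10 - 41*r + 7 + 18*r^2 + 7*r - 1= 18*r^2 - 34*r - 4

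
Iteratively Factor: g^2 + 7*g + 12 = (g + 3)*(g + 4)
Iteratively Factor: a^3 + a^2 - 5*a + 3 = (a + 3)*(a^2 - 2*a + 1) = (a - 1)*(a + 3)*(a - 1)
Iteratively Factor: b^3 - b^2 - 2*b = (b + 1)*(b^2 - 2*b) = (b - 2)*(b + 1)*(b)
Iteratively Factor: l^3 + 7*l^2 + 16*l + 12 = (l + 2)*(l^2 + 5*l + 6) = (l + 2)*(l + 3)*(l + 2)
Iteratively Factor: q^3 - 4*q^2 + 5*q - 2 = (q - 2)*(q^2 - 2*q + 1) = (q - 2)*(q - 1)*(q - 1)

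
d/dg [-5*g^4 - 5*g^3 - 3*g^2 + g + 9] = -20*g^3 - 15*g^2 - 6*g + 1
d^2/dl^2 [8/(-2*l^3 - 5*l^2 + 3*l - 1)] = 16*((6*l + 5)*(2*l^3 + 5*l^2 - 3*l + 1) - (6*l^2 + 10*l - 3)^2)/(2*l^3 + 5*l^2 - 3*l + 1)^3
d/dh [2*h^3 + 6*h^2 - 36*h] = 6*h^2 + 12*h - 36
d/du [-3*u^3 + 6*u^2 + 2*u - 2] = -9*u^2 + 12*u + 2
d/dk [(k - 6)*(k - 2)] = 2*k - 8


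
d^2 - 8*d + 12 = (d - 6)*(d - 2)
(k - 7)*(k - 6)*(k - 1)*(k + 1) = k^4 - 13*k^3 + 41*k^2 + 13*k - 42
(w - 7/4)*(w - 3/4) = w^2 - 5*w/2 + 21/16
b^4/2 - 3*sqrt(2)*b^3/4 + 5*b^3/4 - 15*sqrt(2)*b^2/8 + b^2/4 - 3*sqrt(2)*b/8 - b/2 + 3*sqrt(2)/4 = (b/2 + 1/2)*(b - 1/2)*(b + 2)*(b - 3*sqrt(2)/2)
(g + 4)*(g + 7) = g^2 + 11*g + 28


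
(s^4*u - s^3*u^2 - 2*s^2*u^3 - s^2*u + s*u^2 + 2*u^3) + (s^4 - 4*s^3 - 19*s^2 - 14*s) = s^4*u + s^4 - s^3*u^2 - 4*s^3 - 2*s^2*u^3 - s^2*u - 19*s^2 + s*u^2 - 14*s + 2*u^3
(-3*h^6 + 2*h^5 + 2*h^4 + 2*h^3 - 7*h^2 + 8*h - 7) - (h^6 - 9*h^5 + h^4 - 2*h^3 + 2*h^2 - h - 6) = -4*h^6 + 11*h^5 + h^4 + 4*h^3 - 9*h^2 + 9*h - 1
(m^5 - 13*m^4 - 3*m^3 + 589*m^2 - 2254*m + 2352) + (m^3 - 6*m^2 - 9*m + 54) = m^5 - 13*m^4 - 2*m^3 + 583*m^2 - 2263*m + 2406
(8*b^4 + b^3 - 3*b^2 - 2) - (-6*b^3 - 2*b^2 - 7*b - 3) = 8*b^4 + 7*b^3 - b^2 + 7*b + 1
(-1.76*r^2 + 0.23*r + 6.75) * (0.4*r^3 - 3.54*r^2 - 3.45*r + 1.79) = -0.704*r^5 + 6.3224*r^4 + 7.9578*r^3 - 27.8389*r^2 - 22.8758*r + 12.0825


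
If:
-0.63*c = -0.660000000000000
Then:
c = 1.05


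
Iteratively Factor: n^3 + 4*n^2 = (n)*(n^2 + 4*n) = n*(n + 4)*(n)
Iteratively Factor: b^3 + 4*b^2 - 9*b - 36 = (b - 3)*(b^2 + 7*b + 12) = (b - 3)*(b + 3)*(b + 4)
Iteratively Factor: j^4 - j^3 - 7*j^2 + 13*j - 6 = (j + 3)*(j^3 - 4*j^2 + 5*j - 2) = (j - 1)*(j + 3)*(j^2 - 3*j + 2) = (j - 1)^2*(j + 3)*(j - 2)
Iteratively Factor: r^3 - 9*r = (r + 3)*(r^2 - 3*r) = (r - 3)*(r + 3)*(r)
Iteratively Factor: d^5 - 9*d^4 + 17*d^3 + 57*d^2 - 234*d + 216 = (d - 3)*(d^4 - 6*d^3 - d^2 + 54*d - 72) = (d - 4)*(d - 3)*(d^3 - 2*d^2 - 9*d + 18) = (d - 4)*(d - 3)*(d - 2)*(d^2 - 9) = (d - 4)*(d - 3)*(d - 2)*(d + 3)*(d - 3)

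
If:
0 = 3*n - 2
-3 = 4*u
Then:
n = 2/3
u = -3/4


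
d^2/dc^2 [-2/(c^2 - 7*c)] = 4*(c*(c - 7) - (2*c - 7)^2)/(c^3*(c - 7)^3)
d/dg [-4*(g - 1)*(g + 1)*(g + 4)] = -12*g^2 - 32*g + 4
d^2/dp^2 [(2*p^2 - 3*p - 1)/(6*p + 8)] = 59/(27*p^3 + 108*p^2 + 144*p + 64)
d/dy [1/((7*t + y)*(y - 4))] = ((4 - y)*(7*t + y) - (y - 4)^2)/((7*t + y)^2*(y - 4)^3)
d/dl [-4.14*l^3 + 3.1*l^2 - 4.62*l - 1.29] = -12.42*l^2 + 6.2*l - 4.62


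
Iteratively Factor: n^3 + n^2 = (n + 1)*(n^2) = n*(n + 1)*(n)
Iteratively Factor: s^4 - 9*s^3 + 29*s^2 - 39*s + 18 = (s - 3)*(s^3 - 6*s^2 + 11*s - 6) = (s - 3)^2*(s^2 - 3*s + 2) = (s - 3)^2*(s - 2)*(s - 1)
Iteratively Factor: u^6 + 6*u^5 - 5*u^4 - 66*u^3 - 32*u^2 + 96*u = (u + 4)*(u^5 + 2*u^4 - 13*u^3 - 14*u^2 + 24*u) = (u - 3)*(u + 4)*(u^4 + 5*u^3 + 2*u^2 - 8*u) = u*(u - 3)*(u + 4)*(u^3 + 5*u^2 + 2*u - 8) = u*(u - 3)*(u + 2)*(u + 4)*(u^2 + 3*u - 4) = u*(u - 3)*(u - 1)*(u + 2)*(u + 4)*(u + 4)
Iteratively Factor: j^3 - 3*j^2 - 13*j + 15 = (j - 1)*(j^2 - 2*j - 15) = (j - 5)*(j - 1)*(j + 3)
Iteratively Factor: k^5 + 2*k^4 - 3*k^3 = (k - 1)*(k^4 + 3*k^3) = k*(k - 1)*(k^3 + 3*k^2) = k^2*(k - 1)*(k^2 + 3*k) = k^3*(k - 1)*(k + 3)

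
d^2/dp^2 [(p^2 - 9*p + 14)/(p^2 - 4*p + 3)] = 2*(-5*p^3 + 33*p^2 - 87*p + 83)/(p^6 - 12*p^5 + 57*p^4 - 136*p^3 + 171*p^2 - 108*p + 27)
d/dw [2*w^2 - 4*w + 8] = 4*w - 4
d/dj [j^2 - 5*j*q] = 2*j - 5*q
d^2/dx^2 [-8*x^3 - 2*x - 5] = -48*x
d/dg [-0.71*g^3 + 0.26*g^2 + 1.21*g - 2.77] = -2.13*g^2 + 0.52*g + 1.21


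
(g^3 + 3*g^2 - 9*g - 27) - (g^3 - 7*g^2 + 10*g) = 10*g^2 - 19*g - 27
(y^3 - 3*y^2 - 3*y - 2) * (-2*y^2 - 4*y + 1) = -2*y^5 + 2*y^4 + 19*y^3 + 13*y^2 + 5*y - 2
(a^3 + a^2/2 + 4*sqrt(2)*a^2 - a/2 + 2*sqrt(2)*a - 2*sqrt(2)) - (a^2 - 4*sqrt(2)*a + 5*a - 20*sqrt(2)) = a^3 - a^2/2 + 4*sqrt(2)*a^2 - 11*a/2 + 6*sqrt(2)*a + 18*sqrt(2)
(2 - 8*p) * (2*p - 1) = -16*p^2 + 12*p - 2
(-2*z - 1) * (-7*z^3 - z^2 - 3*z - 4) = 14*z^4 + 9*z^3 + 7*z^2 + 11*z + 4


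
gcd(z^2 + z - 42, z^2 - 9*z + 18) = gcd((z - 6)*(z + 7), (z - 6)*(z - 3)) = z - 6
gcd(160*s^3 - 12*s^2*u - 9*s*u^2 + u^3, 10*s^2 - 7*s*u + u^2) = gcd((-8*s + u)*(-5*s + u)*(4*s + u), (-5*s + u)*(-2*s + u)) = 5*s - u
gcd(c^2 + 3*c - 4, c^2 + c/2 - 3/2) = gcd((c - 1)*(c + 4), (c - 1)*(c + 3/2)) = c - 1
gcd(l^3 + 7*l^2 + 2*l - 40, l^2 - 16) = l + 4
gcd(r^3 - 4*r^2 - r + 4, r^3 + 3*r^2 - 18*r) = 1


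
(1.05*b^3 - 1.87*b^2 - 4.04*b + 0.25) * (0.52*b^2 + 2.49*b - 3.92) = 0.546*b^5 + 1.6421*b^4 - 10.8731*b^3 - 2.5992*b^2 + 16.4593*b - 0.98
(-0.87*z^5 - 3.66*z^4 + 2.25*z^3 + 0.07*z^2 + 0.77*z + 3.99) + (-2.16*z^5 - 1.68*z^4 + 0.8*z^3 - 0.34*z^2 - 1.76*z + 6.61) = -3.03*z^5 - 5.34*z^4 + 3.05*z^3 - 0.27*z^2 - 0.99*z + 10.6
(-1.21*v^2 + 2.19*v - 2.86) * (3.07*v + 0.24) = -3.7147*v^3 + 6.4329*v^2 - 8.2546*v - 0.6864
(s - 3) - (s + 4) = -7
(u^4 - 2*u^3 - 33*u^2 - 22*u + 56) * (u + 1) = u^5 - u^4 - 35*u^3 - 55*u^2 + 34*u + 56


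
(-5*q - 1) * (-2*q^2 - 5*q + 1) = 10*q^3 + 27*q^2 - 1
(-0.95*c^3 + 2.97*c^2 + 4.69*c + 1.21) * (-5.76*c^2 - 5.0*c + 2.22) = 5.472*c^5 - 12.3572*c^4 - 43.9734*c^3 - 23.8262*c^2 + 4.3618*c + 2.6862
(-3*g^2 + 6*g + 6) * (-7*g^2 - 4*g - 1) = 21*g^4 - 30*g^3 - 63*g^2 - 30*g - 6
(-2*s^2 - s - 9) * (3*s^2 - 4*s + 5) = -6*s^4 + 5*s^3 - 33*s^2 + 31*s - 45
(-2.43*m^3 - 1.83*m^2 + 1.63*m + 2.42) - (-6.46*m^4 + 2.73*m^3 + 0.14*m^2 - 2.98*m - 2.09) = 6.46*m^4 - 5.16*m^3 - 1.97*m^2 + 4.61*m + 4.51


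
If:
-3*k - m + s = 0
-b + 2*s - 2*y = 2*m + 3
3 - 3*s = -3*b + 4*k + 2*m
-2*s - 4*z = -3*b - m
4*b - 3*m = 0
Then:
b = 156*z/131 + 54/131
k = 15/131 - 44*z/131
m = 208*z/131 + 72/131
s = 76*z/131 + 117/131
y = -210*z/131 - 357/262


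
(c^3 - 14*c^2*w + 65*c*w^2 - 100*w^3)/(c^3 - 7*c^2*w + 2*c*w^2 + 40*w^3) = (c - 5*w)/(c + 2*w)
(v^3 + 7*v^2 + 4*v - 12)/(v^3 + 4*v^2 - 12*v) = (v^2 + v - 2)/(v*(v - 2))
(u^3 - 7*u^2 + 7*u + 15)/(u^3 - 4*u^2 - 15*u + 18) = (u^3 - 7*u^2 + 7*u + 15)/(u^3 - 4*u^2 - 15*u + 18)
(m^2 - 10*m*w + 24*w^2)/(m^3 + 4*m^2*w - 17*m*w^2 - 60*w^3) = (m - 6*w)/(m^2 + 8*m*w + 15*w^2)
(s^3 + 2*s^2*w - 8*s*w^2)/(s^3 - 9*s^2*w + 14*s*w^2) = (s + 4*w)/(s - 7*w)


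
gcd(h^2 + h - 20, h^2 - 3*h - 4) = h - 4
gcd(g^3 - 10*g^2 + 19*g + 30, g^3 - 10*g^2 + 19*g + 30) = g^3 - 10*g^2 + 19*g + 30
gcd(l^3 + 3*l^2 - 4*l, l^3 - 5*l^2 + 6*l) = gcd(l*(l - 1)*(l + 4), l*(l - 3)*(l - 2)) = l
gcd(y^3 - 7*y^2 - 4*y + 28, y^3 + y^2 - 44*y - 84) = y^2 - 5*y - 14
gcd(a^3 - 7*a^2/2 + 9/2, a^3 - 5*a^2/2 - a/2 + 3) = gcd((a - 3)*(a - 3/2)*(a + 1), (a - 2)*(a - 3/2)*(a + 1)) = a^2 - a/2 - 3/2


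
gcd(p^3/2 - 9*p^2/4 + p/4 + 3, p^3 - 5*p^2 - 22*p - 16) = p + 1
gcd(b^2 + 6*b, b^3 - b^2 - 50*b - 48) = b + 6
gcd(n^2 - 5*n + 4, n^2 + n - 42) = 1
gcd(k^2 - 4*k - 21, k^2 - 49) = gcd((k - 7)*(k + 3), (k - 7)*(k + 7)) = k - 7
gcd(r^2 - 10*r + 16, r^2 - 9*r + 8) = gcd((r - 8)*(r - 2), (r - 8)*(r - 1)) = r - 8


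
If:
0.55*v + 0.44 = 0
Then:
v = -0.80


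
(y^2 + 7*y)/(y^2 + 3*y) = (y + 7)/(y + 3)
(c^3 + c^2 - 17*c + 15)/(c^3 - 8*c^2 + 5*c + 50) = (c^3 + c^2 - 17*c + 15)/(c^3 - 8*c^2 + 5*c + 50)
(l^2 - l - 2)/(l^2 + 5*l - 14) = (l + 1)/(l + 7)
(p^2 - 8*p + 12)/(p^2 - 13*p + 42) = (p - 2)/(p - 7)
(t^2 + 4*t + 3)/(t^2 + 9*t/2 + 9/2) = 2*(t + 1)/(2*t + 3)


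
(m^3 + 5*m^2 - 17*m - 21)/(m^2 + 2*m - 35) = (m^2 - 2*m - 3)/(m - 5)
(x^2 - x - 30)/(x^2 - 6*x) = (x + 5)/x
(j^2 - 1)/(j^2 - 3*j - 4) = (j - 1)/(j - 4)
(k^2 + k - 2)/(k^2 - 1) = (k + 2)/(k + 1)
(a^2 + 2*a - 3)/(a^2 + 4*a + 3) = (a - 1)/(a + 1)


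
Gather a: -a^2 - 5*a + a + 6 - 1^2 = -a^2 - 4*a + 5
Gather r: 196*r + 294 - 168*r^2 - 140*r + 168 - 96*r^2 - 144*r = -264*r^2 - 88*r + 462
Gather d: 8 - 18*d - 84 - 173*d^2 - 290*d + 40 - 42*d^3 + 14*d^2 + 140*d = -42*d^3 - 159*d^2 - 168*d - 36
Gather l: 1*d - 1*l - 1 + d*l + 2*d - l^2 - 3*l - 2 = 3*d - l^2 + l*(d - 4) - 3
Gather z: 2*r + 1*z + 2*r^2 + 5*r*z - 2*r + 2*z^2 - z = 2*r^2 + 5*r*z + 2*z^2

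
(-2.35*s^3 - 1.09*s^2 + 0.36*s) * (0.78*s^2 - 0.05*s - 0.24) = -1.833*s^5 - 0.7327*s^4 + 0.8993*s^3 + 0.2436*s^2 - 0.0864*s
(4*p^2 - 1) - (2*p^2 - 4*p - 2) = 2*p^2 + 4*p + 1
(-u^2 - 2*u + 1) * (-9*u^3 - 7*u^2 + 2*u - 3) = 9*u^5 + 25*u^4 + 3*u^3 - 8*u^2 + 8*u - 3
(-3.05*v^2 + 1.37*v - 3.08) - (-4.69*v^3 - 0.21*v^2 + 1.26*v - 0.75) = 4.69*v^3 - 2.84*v^2 + 0.11*v - 2.33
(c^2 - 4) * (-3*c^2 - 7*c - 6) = -3*c^4 - 7*c^3 + 6*c^2 + 28*c + 24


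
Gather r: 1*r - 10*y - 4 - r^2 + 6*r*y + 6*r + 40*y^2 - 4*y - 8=-r^2 + r*(6*y + 7) + 40*y^2 - 14*y - 12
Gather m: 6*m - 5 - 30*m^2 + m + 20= -30*m^2 + 7*m + 15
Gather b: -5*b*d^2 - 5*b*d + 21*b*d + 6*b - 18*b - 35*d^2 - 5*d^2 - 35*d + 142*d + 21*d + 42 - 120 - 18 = b*(-5*d^2 + 16*d - 12) - 40*d^2 + 128*d - 96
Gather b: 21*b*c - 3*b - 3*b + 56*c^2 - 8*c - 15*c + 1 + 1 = b*(21*c - 6) + 56*c^2 - 23*c + 2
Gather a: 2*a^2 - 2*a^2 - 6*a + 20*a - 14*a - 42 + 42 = 0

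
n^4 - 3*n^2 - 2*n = n*(n - 2)*(n + 1)^2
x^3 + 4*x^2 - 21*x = x*(x - 3)*(x + 7)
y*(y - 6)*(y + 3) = y^3 - 3*y^2 - 18*y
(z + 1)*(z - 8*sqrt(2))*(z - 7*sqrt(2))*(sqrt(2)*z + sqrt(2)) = sqrt(2)*z^4 - 30*z^3 + 2*sqrt(2)*z^3 - 60*z^2 + 113*sqrt(2)*z^2 - 30*z + 224*sqrt(2)*z + 112*sqrt(2)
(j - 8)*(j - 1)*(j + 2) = j^3 - 7*j^2 - 10*j + 16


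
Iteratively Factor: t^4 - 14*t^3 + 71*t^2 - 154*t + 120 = (t - 5)*(t^3 - 9*t^2 + 26*t - 24) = (t - 5)*(t - 3)*(t^2 - 6*t + 8) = (t - 5)*(t - 4)*(t - 3)*(t - 2)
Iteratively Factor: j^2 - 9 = (j + 3)*(j - 3)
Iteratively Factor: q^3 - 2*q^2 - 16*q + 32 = (q + 4)*(q^2 - 6*q + 8) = (q - 2)*(q + 4)*(q - 4)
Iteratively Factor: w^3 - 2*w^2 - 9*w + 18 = (w - 2)*(w^2 - 9) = (w - 2)*(w + 3)*(w - 3)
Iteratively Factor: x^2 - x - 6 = (x - 3)*(x + 2)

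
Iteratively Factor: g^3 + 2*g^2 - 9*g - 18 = (g + 3)*(g^2 - g - 6) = (g - 3)*(g + 3)*(g + 2)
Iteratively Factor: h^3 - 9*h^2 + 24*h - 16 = (h - 4)*(h^2 - 5*h + 4) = (h - 4)*(h - 1)*(h - 4)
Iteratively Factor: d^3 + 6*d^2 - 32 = (d + 4)*(d^2 + 2*d - 8) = (d - 2)*(d + 4)*(d + 4)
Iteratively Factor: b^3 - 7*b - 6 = (b + 2)*(b^2 - 2*b - 3) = (b - 3)*(b + 2)*(b + 1)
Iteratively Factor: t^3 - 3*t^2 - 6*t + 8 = (t - 1)*(t^2 - 2*t - 8) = (t - 4)*(t - 1)*(t + 2)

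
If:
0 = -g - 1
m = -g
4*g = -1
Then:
No Solution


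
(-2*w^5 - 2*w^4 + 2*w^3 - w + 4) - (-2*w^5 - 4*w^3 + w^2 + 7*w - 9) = -2*w^4 + 6*w^3 - w^2 - 8*w + 13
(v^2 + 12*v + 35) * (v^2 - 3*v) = v^4 + 9*v^3 - v^2 - 105*v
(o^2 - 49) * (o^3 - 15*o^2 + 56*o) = o^5 - 15*o^4 + 7*o^3 + 735*o^2 - 2744*o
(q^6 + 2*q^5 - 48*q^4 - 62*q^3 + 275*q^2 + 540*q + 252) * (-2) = -2*q^6 - 4*q^5 + 96*q^4 + 124*q^3 - 550*q^2 - 1080*q - 504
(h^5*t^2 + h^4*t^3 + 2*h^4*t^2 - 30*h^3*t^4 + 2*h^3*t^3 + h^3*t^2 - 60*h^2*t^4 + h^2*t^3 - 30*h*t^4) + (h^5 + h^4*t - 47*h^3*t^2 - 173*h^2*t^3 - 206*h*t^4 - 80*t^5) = h^5*t^2 + h^5 + h^4*t^3 + 2*h^4*t^2 + h^4*t - 30*h^3*t^4 + 2*h^3*t^3 - 46*h^3*t^2 - 60*h^2*t^4 - 172*h^2*t^3 - 236*h*t^4 - 80*t^5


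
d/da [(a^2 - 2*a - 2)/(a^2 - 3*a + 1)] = (-a^2 + 6*a - 8)/(a^4 - 6*a^3 + 11*a^2 - 6*a + 1)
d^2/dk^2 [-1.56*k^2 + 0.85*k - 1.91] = -3.12000000000000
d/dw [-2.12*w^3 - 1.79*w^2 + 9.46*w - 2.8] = -6.36*w^2 - 3.58*w + 9.46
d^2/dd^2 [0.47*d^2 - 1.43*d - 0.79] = 0.940000000000000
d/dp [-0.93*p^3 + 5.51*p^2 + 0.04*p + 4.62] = -2.79*p^2 + 11.02*p + 0.04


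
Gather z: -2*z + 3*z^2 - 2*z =3*z^2 - 4*z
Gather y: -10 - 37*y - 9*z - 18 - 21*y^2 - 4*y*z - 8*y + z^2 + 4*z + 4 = -21*y^2 + y*(-4*z - 45) + z^2 - 5*z - 24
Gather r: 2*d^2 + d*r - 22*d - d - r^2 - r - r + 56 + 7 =2*d^2 - 23*d - r^2 + r*(d - 2) + 63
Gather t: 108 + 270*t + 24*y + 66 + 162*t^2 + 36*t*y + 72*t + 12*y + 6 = 162*t^2 + t*(36*y + 342) + 36*y + 180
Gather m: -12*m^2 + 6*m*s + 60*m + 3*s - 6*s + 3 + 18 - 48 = -12*m^2 + m*(6*s + 60) - 3*s - 27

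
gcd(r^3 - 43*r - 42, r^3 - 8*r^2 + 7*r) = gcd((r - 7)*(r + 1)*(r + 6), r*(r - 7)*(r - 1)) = r - 7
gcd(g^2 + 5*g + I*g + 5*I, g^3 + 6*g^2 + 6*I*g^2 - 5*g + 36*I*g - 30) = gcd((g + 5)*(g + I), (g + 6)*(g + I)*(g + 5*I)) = g + I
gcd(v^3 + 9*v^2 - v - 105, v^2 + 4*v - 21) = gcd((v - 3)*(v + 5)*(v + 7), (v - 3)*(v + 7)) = v^2 + 4*v - 21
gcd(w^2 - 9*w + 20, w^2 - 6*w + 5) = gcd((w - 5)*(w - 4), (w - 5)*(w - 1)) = w - 5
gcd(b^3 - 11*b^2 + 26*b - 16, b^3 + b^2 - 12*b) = 1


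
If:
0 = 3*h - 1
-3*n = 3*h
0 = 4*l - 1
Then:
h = 1/3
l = 1/4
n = -1/3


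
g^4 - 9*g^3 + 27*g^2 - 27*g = g*(g - 3)^3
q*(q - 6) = q^2 - 6*q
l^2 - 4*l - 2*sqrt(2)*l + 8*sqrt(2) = (l - 4)*(l - 2*sqrt(2))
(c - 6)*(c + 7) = c^2 + c - 42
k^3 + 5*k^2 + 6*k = k*(k + 2)*(k + 3)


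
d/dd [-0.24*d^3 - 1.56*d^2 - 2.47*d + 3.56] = -0.72*d^2 - 3.12*d - 2.47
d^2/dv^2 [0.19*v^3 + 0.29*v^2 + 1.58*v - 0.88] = 1.14*v + 0.58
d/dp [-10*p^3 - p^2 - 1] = 2*p*(-15*p - 1)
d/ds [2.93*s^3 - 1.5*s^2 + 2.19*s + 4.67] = 8.79*s^2 - 3.0*s + 2.19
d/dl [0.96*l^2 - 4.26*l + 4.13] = 1.92*l - 4.26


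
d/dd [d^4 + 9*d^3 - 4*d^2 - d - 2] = 4*d^3 + 27*d^2 - 8*d - 1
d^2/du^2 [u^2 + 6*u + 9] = 2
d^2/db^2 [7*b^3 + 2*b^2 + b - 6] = 42*b + 4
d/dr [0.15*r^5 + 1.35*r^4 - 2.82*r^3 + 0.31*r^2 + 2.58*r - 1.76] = 0.75*r^4 + 5.4*r^3 - 8.46*r^2 + 0.62*r + 2.58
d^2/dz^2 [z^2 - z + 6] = 2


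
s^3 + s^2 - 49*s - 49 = (s - 7)*(s + 1)*(s + 7)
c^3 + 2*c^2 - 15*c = c*(c - 3)*(c + 5)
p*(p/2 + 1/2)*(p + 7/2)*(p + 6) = p^4/2 + 21*p^3/4 + 61*p^2/4 + 21*p/2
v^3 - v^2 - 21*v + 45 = (v - 3)^2*(v + 5)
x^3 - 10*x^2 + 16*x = x*(x - 8)*(x - 2)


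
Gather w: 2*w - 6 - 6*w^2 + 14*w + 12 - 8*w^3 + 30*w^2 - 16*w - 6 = -8*w^3 + 24*w^2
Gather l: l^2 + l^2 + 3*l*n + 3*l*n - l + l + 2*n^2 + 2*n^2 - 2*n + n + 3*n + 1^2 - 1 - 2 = 2*l^2 + 6*l*n + 4*n^2 + 2*n - 2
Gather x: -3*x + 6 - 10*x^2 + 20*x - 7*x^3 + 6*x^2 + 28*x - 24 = -7*x^3 - 4*x^2 + 45*x - 18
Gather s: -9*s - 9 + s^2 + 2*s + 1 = s^2 - 7*s - 8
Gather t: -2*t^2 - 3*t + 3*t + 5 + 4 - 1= 8 - 2*t^2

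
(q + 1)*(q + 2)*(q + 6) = q^3 + 9*q^2 + 20*q + 12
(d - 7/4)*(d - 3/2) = d^2 - 13*d/4 + 21/8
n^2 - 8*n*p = n*(n - 8*p)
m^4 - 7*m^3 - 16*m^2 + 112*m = m*(m - 7)*(m - 4)*(m + 4)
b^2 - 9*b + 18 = (b - 6)*(b - 3)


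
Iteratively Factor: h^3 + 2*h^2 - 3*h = (h - 1)*(h^2 + 3*h) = (h - 1)*(h + 3)*(h)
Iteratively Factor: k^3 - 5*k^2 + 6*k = (k)*(k^2 - 5*k + 6) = k*(k - 3)*(k - 2)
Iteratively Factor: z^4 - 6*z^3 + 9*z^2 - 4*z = (z - 4)*(z^3 - 2*z^2 + z) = (z - 4)*(z - 1)*(z^2 - z) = z*(z - 4)*(z - 1)*(z - 1)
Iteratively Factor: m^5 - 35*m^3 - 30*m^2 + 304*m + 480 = (m + 4)*(m^4 - 4*m^3 - 19*m^2 + 46*m + 120) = (m - 4)*(m + 4)*(m^3 - 19*m - 30) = (m - 4)*(m + 3)*(m + 4)*(m^2 - 3*m - 10) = (m - 5)*(m - 4)*(m + 3)*(m + 4)*(m + 2)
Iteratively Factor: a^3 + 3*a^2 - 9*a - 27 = (a + 3)*(a^2 - 9) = (a - 3)*(a + 3)*(a + 3)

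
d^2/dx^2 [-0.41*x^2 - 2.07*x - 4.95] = -0.820000000000000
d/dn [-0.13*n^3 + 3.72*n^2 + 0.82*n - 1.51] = -0.39*n^2 + 7.44*n + 0.82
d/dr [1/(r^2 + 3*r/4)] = 4*(-8*r - 3)/(r^2*(4*r + 3)^2)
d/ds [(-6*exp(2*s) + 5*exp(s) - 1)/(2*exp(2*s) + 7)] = (-10*exp(2*s) - 80*exp(s) + 35)*exp(s)/(4*exp(4*s) + 28*exp(2*s) + 49)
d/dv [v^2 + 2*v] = 2*v + 2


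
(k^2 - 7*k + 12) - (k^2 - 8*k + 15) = k - 3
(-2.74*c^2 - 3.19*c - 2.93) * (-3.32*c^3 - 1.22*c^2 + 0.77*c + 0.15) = 9.0968*c^5 + 13.9336*c^4 + 11.5096*c^3 + 0.7073*c^2 - 2.7346*c - 0.4395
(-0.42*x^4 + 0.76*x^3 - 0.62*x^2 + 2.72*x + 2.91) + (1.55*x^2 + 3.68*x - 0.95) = -0.42*x^4 + 0.76*x^3 + 0.93*x^2 + 6.4*x + 1.96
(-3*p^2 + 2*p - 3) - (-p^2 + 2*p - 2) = -2*p^2 - 1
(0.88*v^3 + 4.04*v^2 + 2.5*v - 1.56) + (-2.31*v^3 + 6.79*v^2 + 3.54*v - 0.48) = -1.43*v^3 + 10.83*v^2 + 6.04*v - 2.04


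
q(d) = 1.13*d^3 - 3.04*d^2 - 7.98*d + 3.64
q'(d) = 3.39*d^2 - 6.08*d - 7.98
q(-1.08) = 7.29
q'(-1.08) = 2.54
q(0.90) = -5.18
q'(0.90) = -10.71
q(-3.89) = -77.84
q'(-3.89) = 66.97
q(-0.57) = 6.99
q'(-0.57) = -3.41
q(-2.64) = -17.27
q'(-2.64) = 31.70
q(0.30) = 1.00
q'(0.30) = -9.50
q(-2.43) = -11.13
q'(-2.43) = 26.81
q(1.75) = -13.58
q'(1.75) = -8.24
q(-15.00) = -4374.41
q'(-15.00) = 845.97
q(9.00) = 509.35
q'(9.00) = 211.89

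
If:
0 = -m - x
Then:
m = -x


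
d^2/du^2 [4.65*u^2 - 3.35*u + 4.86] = 9.30000000000000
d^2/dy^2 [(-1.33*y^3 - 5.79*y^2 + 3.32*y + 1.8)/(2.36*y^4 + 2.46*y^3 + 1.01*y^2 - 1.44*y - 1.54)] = (-14.8151359999999*y^9 - 193.487904*y^8 + 39.2274479999999*y^7 + 409.75446*y^6 + 101.132352*y^5 - 363.429504*y^4 - 14.8756359999999*y^3 + 130.461012*y^2 + 37.2654*y - 29.123592)/(13.144256*y^12 + 41.103648*y^11 + 59.721216*y^10 + 26.0082*y^9 - 50.33328*y^8 - 92.852622*y^7 - 55.738411*y^6 + 19.339848*y^5 + 51.09285*y^4 + 27.95508*y^3 - 2.394084*y^2 - 10.245312*y - 3.652264)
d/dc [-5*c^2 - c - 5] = -10*c - 1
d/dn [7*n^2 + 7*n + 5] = 14*n + 7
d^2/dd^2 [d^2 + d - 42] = 2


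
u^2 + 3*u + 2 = (u + 1)*(u + 2)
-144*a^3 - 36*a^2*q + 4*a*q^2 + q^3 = (-6*a + q)*(4*a + q)*(6*a + q)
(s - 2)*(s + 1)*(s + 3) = s^3 + 2*s^2 - 5*s - 6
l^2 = l^2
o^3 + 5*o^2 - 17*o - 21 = (o - 3)*(o + 1)*(o + 7)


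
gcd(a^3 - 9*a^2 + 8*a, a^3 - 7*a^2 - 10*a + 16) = a^2 - 9*a + 8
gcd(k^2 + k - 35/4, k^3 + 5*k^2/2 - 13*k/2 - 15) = k - 5/2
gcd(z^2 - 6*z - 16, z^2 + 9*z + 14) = z + 2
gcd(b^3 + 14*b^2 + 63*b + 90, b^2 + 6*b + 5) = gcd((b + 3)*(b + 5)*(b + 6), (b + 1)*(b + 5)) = b + 5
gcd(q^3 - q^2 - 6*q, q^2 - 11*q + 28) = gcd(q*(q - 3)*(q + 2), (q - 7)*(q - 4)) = 1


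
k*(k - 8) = k^2 - 8*k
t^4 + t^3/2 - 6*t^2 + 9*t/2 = t*(t - 3/2)*(t - 1)*(t + 3)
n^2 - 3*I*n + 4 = (n - 4*I)*(n + I)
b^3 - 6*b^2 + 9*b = b*(b - 3)^2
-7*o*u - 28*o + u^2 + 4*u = (-7*o + u)*(u + 4)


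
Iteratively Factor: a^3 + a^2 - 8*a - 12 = (a - 3)*(a^2 + 4*a + 4) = (a - 3)*(a + 2)*(a + 2)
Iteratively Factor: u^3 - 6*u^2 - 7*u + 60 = (u - 4)*(u^2 - 2*u - 15) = (u - 4)*(u + 3)*(u - 5)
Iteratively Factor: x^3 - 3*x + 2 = (x + 2)*(x^2 - 2*x + 1) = (x - 1)*(x + 2)*(x - 1)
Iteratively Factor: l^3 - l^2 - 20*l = (l - 5)*(l^2 + 4*l) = (l - 5)*(l + 4)*(l)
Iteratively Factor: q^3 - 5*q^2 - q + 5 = (q - 1)*(q^2 - 4*q - 5) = (q - 5)*(q - 1)*(q + 1)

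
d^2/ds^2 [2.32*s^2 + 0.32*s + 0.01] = 4.64000000000000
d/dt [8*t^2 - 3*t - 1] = 16*t - 3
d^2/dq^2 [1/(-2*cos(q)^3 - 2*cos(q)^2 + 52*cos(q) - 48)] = ((101*cos(q) - 8*cos(2*q) - 9*cos(3*q))*(cos(q)^3 + cos(q)^2 - 26*cos(q) + 24)/8 - (3*cos(q)^2 + 2*cos(q) - 26)^2*sin(q)^2)/(cos(q)^3 + cos(q)^2 - 26*cos(q) + 24)^3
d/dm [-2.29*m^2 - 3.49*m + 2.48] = -4.58*m - 3.49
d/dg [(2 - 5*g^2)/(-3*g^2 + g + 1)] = (-5*g^2 + 2*g - 2)/(9*g^4 - 6*g^3 - 5*g^2 + 2*g + 1)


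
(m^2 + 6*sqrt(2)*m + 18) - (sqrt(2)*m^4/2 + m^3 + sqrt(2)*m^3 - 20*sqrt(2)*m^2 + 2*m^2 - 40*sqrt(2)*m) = -sqrt(2)*m^4/2 - sqrt(2)*m^3 - m^3 - m^2 + 20*sqrt(2)*m^2 + 46*sqrt(2)*m + 18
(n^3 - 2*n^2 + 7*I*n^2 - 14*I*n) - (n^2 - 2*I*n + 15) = n^3 - 3*n^2 + 7*I*n^2 - 12*I*n - 15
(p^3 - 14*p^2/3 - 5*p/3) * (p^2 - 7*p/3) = p^5 - 7*p^4 + 83*p^3/9 + 35*p^2/9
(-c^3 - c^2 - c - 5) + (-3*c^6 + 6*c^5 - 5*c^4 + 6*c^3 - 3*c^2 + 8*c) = -3*c^6 + 6*c^5 - 5*c^4 + 5*c^3 - 4*c^2 + 7*c - 5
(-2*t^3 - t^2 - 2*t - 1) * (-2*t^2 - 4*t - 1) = 4*t^5 + 10*t^4 + 10*t^3 + 11*t^2 + 6*t + 1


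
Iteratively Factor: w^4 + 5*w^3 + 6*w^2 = (w + 3)*(w^3 + 2*w^2) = w*(w + 3)*(w^2 + 2*w) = w*(w + 2)*(w + 3)*(w)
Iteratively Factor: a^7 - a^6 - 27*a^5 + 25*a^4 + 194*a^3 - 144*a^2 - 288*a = (a + 4)*(a^6 - 5*a^5 - 7*a^4 + 53*a^3 - 18*a^2 - 72*a) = (a + 1)*(a + 4)*(a^5 - 6*a^4 - a^3 + 54*a^2 - 72*a) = (a - 4)*(a + 1)*(a + 4)*(a^4 - 2*a^3 - 9*a^2 + 18*a) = a*(a - 4)*(a + 1)*(a + 4)*(a^3 - 2*a^2 - 9*a + 18) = a*(a - 4)*(a - 3)*(a + 1)*(a + 4)*(a^2 + a - 6) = a*(a - 4)*(a - 3)*(a - 2)*(a + 1)*(a + 4)*(a + 3)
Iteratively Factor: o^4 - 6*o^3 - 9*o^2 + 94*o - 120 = (o - 2)*(o^3 - 4*o^2 - 17*o + 60) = (o - 5)*(o - 2)*(o^2 + o - 12) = (o - 5)*(o - 2)*(o + 4)*(o - 3)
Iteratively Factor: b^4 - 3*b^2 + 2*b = (b - 1)*(b^3 + b^2 - 2*b) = (b - 1)*(b + 2)*(b^2 - b) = (b - 1)^2*(b + 2)*(b)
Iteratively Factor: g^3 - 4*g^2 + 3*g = (g - 3)*(g^2 - g) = g*(g - 3)*(g - 1)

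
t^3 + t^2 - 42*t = t*(t - 6)*(t + 7)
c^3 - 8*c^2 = c^2*(c - 8)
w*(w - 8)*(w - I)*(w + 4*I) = w^4 - 8*w^3 + 3*I*w^3 + 4*w^2 - 24*I*w^2 - 32*w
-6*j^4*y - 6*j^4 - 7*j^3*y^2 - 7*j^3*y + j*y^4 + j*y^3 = (-3*j + y)*(j + y)*(2*j + y)*(j*y + j)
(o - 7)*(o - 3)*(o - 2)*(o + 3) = o^4 - 9*o^3 + 5*o^2 + 81*o - 126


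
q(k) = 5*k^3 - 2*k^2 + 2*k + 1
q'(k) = 15*k^2 - 4*k + 2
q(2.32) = 57.31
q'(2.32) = 73.46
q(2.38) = 61.84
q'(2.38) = 77.45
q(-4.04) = -369.42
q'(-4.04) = 262.98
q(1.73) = 24.36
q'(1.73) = 39.97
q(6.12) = 1084.44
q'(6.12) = 539.34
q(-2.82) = -132.67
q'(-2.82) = 132.57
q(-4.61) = -540.59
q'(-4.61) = 339.22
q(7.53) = 2037.45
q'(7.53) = 822.39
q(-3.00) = -158.00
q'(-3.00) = 149.00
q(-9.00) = -3824.00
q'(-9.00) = 1253.00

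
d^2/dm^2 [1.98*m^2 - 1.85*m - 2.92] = 3.96000000000000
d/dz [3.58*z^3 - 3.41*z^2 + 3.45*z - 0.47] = 10.74*z^2 - 6.82*z + 3.45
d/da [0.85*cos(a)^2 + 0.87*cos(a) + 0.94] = -(1.7*cos(a) + 0.87)*sin(a)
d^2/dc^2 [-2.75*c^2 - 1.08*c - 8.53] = -5.50000000000000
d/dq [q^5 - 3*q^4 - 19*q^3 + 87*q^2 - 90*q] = 5*q^4 - 12*q^3 - 57*q^2 + 174*q - 90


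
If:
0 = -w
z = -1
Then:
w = 0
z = -1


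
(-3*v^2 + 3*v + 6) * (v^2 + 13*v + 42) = -3*v^4 - 36*v^3 - 81*v^2 + 204*v + 252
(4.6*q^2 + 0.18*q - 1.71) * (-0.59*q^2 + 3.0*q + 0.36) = -2.714*q^4 + 13.6938*q^3 + 3.2049*q^2 - 5.0652*q - 0.6156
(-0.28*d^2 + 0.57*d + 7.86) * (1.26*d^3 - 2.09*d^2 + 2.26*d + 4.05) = -0.3528*d^5 + 1.3034*d^4 + 8.0795*d^3 - 16.2732*d^2 + 20.0721*d + 31.833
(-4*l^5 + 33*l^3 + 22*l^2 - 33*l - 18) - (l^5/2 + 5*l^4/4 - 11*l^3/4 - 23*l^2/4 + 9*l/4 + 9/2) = -9*l^5/2 - 5*l^4/4 + 143*l^3/4 + 111*l^2/4 - 141*l/4 - 45/2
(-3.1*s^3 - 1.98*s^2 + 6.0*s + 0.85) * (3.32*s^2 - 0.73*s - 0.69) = -10.292*s^5 - 4.3106*s^4 + 23.5044*s^3 - 0.191800000000001*s^2 - 4.7605*s - 0.5865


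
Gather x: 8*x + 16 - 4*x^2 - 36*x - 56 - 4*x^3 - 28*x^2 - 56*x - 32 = -4*x^3 - 32*x^2 - 84*x - 72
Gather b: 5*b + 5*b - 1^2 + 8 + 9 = 10*b + 16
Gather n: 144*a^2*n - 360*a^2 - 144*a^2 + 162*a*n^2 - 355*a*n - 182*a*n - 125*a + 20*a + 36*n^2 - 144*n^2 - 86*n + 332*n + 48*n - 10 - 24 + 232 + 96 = -504*a^2 - 105*a + n^2*(162*a - 108) + n*(144*a^2 - 537*a + 294) + 294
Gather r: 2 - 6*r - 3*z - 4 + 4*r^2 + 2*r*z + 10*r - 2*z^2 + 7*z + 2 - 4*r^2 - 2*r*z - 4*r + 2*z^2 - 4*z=0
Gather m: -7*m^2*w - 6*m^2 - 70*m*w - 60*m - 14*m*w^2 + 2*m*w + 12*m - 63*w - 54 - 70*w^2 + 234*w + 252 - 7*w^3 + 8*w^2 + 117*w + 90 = m^2*(-7*w - 6) + m*(-14*w^2 - 68*w - 48) - 7*w^3 - 62*w^2 + 288*w + 288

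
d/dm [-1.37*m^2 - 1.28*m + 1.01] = -2.74*m - 1.28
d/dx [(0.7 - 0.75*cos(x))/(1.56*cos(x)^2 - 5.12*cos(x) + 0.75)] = (-1.17*cos(x)^2 + 2.184*cos(x) - 3.0215)*sin(x)/(2.4336*cos(x)^4 - 15.9744*cos(x)^3 + 28.5544*cos(x)^2 - 7.68*cos(x) + 0.5625)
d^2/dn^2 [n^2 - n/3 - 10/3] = 2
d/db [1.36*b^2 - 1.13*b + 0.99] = 2.72*b - 1.13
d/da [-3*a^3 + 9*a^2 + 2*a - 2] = -9*a^2 + 18*a + 2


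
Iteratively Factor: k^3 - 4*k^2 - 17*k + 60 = (k + 4)*(k^2 - 8*k + 15) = (k - 3)*(k + 4)*(k - 5)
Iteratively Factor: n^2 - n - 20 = (n + 4)*(n - 5)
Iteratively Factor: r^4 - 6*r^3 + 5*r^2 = (r - 5)*(r^3 - r^2) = r*(r - 5)*(r^2 - r) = r*(r - 5)*(r - 1)*(r)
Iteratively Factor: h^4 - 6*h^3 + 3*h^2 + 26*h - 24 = (h - 3)*(h^3 - 3*h^2 - 6*h + 8) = (h - 4)*(h - 3)*(h^2 + h - 2) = (h - 4)*(h - 3)*(h - 1)*(h + 2)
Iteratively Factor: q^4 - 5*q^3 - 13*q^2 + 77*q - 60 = (q - 5)*(q^3 - 13*q + 12) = (q - 5)*(q + 4)*(q^2 - 4*q + 3) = (q - 5)*(q - 3)*(q + 4)*(q - 1)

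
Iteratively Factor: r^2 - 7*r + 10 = (r - 2)*(r - 5)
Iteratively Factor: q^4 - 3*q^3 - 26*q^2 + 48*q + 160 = (q + 4)*(q^3 - 7*q^2 + 2*q + 40) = (q - 5)*(q + 4)*(q^2 - 2*q - 8) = (q - 5)*(q - 4)*(q + 4)*(q + 2)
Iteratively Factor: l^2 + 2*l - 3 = (l - 1)*(l + 3)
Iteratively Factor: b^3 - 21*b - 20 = (b - 5)*(b^2 + 5*b + 4) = (b - 5)*(b + 4)*(b + 1)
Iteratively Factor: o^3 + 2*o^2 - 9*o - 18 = (o + 3)*(o^2 - o - 6) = (o - 3)*(o + 3)*(o + 2)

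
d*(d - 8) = d^2 - 8*d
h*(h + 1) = h^2 + h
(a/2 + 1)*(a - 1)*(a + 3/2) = a^3/2 + 5*a^2/4 - a/4 - 3/2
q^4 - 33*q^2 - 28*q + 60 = (q - 6)*(q - 1)*(q + 2)*(q + 5)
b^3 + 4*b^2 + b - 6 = (b - 1)*(b + 2)*(b + 3)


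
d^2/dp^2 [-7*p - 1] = 0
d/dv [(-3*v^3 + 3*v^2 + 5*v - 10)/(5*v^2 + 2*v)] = (-15*v^4 - 12*v^3 - 19*v^2 + 100*v + 20)/(v^2*(25*v^2 + 20*v + 4))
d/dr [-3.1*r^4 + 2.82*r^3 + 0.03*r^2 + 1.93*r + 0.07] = -12.4*r^3 + 8.46*r^2 + 0.06*r + 1.93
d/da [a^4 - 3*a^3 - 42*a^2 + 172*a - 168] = 4*a^3 - 9*a^2 - 84*a + 172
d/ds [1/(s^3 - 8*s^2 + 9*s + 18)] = (-3*s^2 + 16*s - 9)/(s^3 - 8*s^2 + 9*s + 18)^2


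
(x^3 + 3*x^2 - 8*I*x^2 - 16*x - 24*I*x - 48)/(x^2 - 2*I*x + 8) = (x^2 + x*(3 - 4*I) - 12*I)/(x + 2*I)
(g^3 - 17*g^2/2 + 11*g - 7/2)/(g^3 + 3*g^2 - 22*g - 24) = (2*g^3 - 17*g^2 + 22*g - 7)/(2*(g^3 + 3*g^2 - 22*g - 24))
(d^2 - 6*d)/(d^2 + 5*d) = (d - 6)/(d + 5)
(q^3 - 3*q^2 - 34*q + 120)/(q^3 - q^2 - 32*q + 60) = (q - 4)/(q - 2)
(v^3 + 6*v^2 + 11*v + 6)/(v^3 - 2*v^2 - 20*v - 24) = (v^2 + 4*v + 3)/(v^2 - 4*v - 12)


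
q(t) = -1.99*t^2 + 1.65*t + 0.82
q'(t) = 1.65 - 3.98*t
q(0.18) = 1.05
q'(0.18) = 0.93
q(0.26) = 1.11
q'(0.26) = 0.62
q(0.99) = 0.50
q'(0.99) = -2.29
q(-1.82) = -8.77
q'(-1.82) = 8.89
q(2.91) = -11.23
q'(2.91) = -9.93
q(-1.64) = -7.24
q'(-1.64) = 8.18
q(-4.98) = -56.75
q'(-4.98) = 21.47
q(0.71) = 0.99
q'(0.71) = -1.18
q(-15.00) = -471.68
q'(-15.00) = 61.35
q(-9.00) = -175.22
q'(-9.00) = 37.47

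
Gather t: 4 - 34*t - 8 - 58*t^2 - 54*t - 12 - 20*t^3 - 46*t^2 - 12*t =-20*t^3 - 104*t^2 - 100*t - 16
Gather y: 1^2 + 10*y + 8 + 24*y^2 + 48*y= 24*y^2 + 58*y + 9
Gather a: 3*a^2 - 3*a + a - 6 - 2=3*a^2 - 2*a - 8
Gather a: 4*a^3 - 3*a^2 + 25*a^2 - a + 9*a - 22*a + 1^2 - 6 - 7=4*a^3 + 22*a^2 - 14*a - 12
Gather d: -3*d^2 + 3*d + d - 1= -3*d^2 + 4*d - 1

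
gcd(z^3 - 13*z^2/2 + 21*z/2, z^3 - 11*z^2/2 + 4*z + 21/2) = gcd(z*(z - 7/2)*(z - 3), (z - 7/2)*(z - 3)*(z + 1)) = z^2 - 13*z/2 + 21/2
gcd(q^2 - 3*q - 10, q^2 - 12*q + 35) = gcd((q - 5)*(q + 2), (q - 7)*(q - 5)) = q - 5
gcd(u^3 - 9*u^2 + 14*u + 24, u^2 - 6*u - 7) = u + 1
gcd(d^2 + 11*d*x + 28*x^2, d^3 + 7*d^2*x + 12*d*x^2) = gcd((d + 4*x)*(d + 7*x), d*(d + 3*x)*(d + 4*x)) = d + 4*x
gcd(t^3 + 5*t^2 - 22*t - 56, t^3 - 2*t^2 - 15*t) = 1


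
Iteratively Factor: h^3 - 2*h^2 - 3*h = (h - 3)*(h^2 + h) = h*(h - 3)*(h + 1)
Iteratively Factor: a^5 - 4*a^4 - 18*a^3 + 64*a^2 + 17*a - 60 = (a - 1)*(a^4 - 3*a^3 - 21*a^2 + 43*a + 60) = (a - 1)*(a + 4)*(a^3 - 7*a^2 + 7*a + 15) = (a - 1)*(a + 1)*(a + 4)*(a^2 - 8*a + 15) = (a - 3)*(a - 1)*(a + 1)*(a + 4)*(a - 5)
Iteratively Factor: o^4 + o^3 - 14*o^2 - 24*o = (o - 4)*(o^3 + 5*o^2 + 6*o) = o*(o - 4)*(o^2 + 5*o + 6) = o*(o - 4)*(o + 2)*(o + 3)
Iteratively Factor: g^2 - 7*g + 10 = (g - 5)*(g - 2)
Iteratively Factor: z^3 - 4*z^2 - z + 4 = (z + 1)*(z^2 - 5*z + 4) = (z - 4)*(z + 1)*(z - 1)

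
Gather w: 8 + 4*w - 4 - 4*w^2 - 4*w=4 - 4*w^2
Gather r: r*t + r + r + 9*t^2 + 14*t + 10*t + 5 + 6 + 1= r*(t + 2) + 9*t^2 + 24*t + 12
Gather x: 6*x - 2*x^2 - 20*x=-2*x^2 - 14*x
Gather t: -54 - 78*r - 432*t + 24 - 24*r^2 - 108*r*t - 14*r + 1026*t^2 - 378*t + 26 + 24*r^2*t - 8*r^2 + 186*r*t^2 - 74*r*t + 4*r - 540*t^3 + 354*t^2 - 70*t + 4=-32*r^2 - 88*r - 540*t^3 + t^2*(186*r + 1380) + t*(24*r^2 - 182*r - 880)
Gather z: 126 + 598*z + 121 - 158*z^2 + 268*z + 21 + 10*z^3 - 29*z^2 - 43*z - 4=10*z^3 - 187*z^2 + 823*z + 264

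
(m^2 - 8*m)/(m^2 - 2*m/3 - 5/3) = 3*m*(8 - m)/(-3*m^2 + 2*m + 5)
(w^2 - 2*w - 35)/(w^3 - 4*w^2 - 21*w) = (w + 5)/(w*(w + 3))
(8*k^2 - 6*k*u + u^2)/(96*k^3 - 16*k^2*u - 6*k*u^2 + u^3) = (-2*k + u)/(-24*k^2 - 2*k*u + u^2)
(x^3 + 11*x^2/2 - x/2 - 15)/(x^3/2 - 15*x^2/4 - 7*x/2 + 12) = 2*(x + 5)/(x - 8)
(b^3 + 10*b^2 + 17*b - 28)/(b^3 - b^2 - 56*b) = (b^2 + 3*b - 4)/(b*(b - 8))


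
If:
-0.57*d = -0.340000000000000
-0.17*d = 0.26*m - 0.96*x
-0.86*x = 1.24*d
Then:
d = 0.60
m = -3.57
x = -0.86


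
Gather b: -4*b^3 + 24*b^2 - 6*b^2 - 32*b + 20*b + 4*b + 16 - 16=-4*b^3 + 18*b^2 - 8*b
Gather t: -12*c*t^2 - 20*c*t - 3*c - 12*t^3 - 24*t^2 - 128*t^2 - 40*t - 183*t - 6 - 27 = -3*c - 12*t^3 + t^2*(-12*c - 152) + t*(-20*c - 223) - 33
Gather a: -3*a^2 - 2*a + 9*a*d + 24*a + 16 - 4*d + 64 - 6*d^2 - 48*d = -3*a^2 + a*(9*d + 22) - 6*d^2 - 52*d + 80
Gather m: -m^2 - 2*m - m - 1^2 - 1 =-m^2 - 3*m - 2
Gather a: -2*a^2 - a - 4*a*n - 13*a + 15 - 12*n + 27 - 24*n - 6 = -2*a^2 + a*(-4*n - 14) - 36*n + 36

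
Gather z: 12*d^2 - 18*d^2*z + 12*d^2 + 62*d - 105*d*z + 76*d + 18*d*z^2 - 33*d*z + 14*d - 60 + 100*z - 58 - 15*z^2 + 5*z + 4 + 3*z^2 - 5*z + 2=24*d^2 + 152*d + z^2*(18*d - 12) + z*(-18*d^2 - 138*d + 100) - 112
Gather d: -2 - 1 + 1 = -2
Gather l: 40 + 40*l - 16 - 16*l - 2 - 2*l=22*l + 22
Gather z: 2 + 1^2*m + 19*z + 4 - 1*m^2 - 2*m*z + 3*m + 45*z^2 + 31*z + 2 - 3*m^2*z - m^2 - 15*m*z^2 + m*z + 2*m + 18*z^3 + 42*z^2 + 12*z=-2*m^2 + 6*m + 18*z^3 + z^2*(87 - 15*m) + z*(-3*m^2 - m + 62) + 8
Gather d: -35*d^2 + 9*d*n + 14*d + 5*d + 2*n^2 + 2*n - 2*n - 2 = -35*d^2 + d*(9*n + 19) + 2*n^2 - 2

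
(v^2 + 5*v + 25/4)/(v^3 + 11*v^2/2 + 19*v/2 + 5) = (v + 5/2)/(v^2 + 3*v + 2)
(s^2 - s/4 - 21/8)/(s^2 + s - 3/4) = (4*s - 7)/(2*(2*s - 1))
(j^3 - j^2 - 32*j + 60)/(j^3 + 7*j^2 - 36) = (j - 5)/(j + 3)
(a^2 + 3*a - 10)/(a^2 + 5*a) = (a - 2)/a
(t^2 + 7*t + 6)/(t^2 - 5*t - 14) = (t^2 + 7*t + 6)/(t^2 - 5*t - 14)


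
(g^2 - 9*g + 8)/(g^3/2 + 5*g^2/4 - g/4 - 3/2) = 4*(g - 8)/(2*g^2 + 7*g + 6)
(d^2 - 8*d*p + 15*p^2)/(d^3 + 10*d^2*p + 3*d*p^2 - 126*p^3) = (d - 5*p)/(d^2 + 13*d*p + 42*p^2)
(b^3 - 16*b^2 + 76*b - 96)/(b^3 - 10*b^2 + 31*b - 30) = (b^2 - 14*b + 48)/(b^2 - 8*b + 15)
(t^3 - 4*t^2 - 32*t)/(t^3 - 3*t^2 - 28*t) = (t - 8)/(t - 7)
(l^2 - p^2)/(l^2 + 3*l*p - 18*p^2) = (l^2 - p^2)/(l^2 + 3*l*p - 18*p^2)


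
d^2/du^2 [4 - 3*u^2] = -6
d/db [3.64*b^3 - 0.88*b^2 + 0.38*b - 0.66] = 10.92*b^2 - 1.76*b + 0.38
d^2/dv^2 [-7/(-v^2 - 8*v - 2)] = 14*(-v^2 - 8*v + 4*(v + 4)^2 - 2)/(v^2 + 8*v + 2)^3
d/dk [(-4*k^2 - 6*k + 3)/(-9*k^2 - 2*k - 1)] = 2*(-23*k^2 + 31*k + 6)/(81*k^4 + 36*k^3 + 22*k^2 + 4*k + 1)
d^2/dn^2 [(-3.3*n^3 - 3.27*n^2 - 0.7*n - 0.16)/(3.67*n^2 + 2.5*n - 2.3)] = (-1.13686837721616e-13*n^4 - 55.81256*n^3 - 64.6925640000001*n^2 - 149.0022*n - 47.34772)/(49.430863*n^6 + 101.01675*n^5 - 24.12291*n^4 - 110.99*n^3 + 15.1179*n^2 + 39.675*n - 12.167)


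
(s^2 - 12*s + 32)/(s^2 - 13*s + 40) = (s - 4)/(s - 5)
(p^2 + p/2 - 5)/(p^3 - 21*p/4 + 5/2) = 2/(2*p - 1)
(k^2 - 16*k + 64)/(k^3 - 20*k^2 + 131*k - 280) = (k - 8)/(k^2 - 12*k + 35)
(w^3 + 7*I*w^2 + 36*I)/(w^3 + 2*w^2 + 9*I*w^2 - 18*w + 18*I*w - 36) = (w - 2*I)/(w + 2)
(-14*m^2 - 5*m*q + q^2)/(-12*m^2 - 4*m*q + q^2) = (-7*m + q)/(-6*m + q)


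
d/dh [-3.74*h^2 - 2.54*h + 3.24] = -7.48*h - 2.54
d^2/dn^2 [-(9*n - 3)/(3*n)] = 2/n^3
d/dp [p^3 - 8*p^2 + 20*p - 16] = 3*p^2 - 16*p + 20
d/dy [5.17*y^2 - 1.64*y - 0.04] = 10.34*y - 1.64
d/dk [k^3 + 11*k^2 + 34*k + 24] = 3*k^2 + 22*k + 34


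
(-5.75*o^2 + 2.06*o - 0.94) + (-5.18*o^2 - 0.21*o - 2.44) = -10.93*o^2 + 1.85*o - 3.38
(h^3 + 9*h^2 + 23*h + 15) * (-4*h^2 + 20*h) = -4*h^5 - 16*h^4 + 88*h^3 + 400*h^2 + 300*h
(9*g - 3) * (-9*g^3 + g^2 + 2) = -81*g^4 + 36*g^3 - 3*g^2 + 18*g - 6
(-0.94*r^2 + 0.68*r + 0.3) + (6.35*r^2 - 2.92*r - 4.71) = 5.41*r^2 - 2.24*r - 4.41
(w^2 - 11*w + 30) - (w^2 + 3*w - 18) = 48 - 14*w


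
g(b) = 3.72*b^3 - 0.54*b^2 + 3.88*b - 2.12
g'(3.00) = 101.08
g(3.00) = 105.10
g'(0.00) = 3.88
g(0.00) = -2.12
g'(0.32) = 4.68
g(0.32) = -0.81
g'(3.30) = 121.85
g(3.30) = 138.49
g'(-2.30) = 65.40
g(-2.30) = -59.16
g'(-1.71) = 38.36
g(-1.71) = -28.93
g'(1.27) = 20.51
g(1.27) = 9.56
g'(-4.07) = 193.14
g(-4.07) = -277.66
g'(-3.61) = 153.22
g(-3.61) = -198.17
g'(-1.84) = 43.65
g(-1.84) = -34.26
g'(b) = 11.16*b^2 - 1.08*b + 3.88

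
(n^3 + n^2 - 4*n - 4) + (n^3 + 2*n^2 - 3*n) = 2*n^3 + 3*n^2 - 7*n - 4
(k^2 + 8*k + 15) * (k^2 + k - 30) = k^4 + 9*k^3 - 7*k^2 - 225*k - 450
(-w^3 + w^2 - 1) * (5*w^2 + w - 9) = -5*w^5 + 4*w^4 + 10*w^3 - 14*w^2 - w + 9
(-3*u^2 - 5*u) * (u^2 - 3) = -3*u^4 - 5*u^3 + 9*u^2 + 15*u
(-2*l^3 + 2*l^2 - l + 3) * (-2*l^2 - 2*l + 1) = 4*l^5 - 4*l^3 - 2*l^2 - 7*l + 3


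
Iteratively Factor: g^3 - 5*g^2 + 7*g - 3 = (g - 1)*(g^2 - 4*g + 3) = (g - 3)*(g - 1)*(g - 1)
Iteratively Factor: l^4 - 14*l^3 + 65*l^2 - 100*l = (l - 5)*(l^3 - 9*l^2 + 20*l) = (l - 5)*(l - 4)*(l^2 - 5*l) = (l - 5)^2*(l - 4)*(l)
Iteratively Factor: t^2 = (t)*(t)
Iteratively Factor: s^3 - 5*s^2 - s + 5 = (s - 1)*(s^2 - 4*s - 5) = (s - 5)*(s - 1)*(s + 1)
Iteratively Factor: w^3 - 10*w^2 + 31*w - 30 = (w - 2)*(w^2 - 8*w + 15) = (w - 3)*(w - 2)*(w - 5)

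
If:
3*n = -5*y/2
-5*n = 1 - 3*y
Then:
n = -5/43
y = 6/43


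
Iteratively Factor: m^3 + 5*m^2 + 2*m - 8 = (m - 1)*(m^2 + 6*m + 8) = (m - 1)*(m + 2)*(m + 4)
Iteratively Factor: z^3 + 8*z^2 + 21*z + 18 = (z + 2)*(z^2 + 6*z + 9) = (z + 2)*(z + 3)*(z + 3)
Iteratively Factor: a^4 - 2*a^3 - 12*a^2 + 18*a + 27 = (a - 3)*(a^3 + a^2 - 9*a - 9) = (a - 3)*(a + 1)*(a^2 - 9) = (a - 3)*(a + 1)*(a + 3)*(a - 3)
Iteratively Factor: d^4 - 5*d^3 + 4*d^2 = (d)*(d^3 - 5*d^2 + 4*d) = d*(d - 4)*(d^2 - d) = d^2*(d - 4)*(d - 1)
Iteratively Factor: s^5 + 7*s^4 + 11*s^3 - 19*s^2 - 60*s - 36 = (s - 2)*(s^4 + 9*s^3 + 29*s^2 + 39*s + 18) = (s - 2)*(s + 1)*(s^3 + 8*s^2 + 21*s + 18) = (s - 2)*(s + 1)*(s + 3)*(s^2 + 5*s + 6) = (s - 2)*(s + 1)*(s + 3)^2*(s + 2)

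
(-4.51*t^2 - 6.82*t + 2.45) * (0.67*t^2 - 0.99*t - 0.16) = -3.0217*t^4 - 0.104500000000001*t^3 + 9.1149*t^2 - 1.3343*t - 0.392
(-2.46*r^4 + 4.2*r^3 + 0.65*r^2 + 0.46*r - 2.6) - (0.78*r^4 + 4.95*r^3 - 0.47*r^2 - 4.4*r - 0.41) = -3.24*r^4 - 0.75*r^3 + 1.12*r^2 + 4.86*r - 2.19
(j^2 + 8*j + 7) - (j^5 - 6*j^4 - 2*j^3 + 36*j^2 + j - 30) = -j^5 + 6*j^4 + 2*j^3 - 35*j^2 + 7*j + 37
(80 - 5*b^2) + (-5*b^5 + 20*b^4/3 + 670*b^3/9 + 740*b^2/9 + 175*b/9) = -5*b^5 + 20*b^4/3 + 670*b^3/9 + 695*b^2/9 + 175*b/9 + 80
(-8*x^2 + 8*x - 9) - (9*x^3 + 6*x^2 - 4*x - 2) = -9*x^3 - 14*x^2 + 12*x - 7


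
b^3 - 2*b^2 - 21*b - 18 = (b - 6)*(b + 1)*(b + 3)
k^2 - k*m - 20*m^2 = (k - 5*m)*(k + 4*m)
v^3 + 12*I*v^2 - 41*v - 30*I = (v + I)*(v + 5*I)*(v + 6*I)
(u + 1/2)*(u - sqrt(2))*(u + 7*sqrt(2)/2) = u^3 + u^2/2 + 5*sqrt(2)*u^2/2 - 7*u + 5*sqrt(2)*u/4 - 7/2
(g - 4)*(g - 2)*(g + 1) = g^3 - 5*g^2 + 2*g + 8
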